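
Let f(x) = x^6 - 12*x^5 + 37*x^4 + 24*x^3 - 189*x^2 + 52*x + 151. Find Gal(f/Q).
The polynomial f is an irreducible sextic over Q, so G = Gal(f/Q) is one of the 16 transitive subgroups 6T1, ..., 6T16 of S_6. The discriminant of f is 870211913777152, which is not a perfect square, so G is not contained in A_6. The transitive groups of degree 6 not contained in A_6 are: C_6 (6T1, order 6), S_3 (6T2, order 6), D_6 (6T3, order 12), C_3 x S_3 (6T5, order 18), A_4 x C_2 (6T6, order 24), S_4 (6T8, order 24), S_3 x S_3 (6T9, order 36), S_4 x C_2 (6T11, order 48), (S_3 x S_3) : C_2 (6T13, order 72), PGL(2,5) (6T14, order 120), S_6 (6T16, order 720). By Dedekind's theorem, for a prime p not dividing disc(f) the degrees of the irreducible factors of f mod p form the cycle type of an element of G. Factoring f modulo the 23 such primes p <= 97 (skipping 2, 37, which divide the discriminant), each new pattern first appears at: mod 3: f = (x^3 + x^2 + 2)(x^3 + 2x^2 + 2x + 2), pattern 3+3; mod 5: f = (x^2 + x + 2)(x^2 + 3x + 4)(x^2 + 4x + 2), pattern 2+2+2; mod 67: f = (x + 3)(x + 4)(x + 28)(x + 35)(x + 59)(x + 60), pattern 1+1+1+1+1+1. No other pattern occurs in this range, so the set of observed cycle types is {3+3, 2+2+2, 1+1+1+1+1+1}. The candidates containing elements of all these cycle types are C_6 (6T1) of order 6, S_3 (6T2) of order 6, D_6 (6T3) of order 12, C_3 x S_3 (6T5) of order 18, A_4 x C_2 (6T6) of order 24, S_4 (6T8) of order 24, S_3 x S_3 (6T9) of order 36, S_4 x C_2 (6T11) of order 48, (S_3 x S_3) : C_2 (6T13) of order 72, PGL(2,5) (6T14) of order 120, S_6 (6T16) of order 720; the others are excluded. The observed types are precisely the cycle types that occur in S_3 (6T2). Each of the other remaining candidates has further cycle types, and by the Chebotarev density theorem the matching factorization patterns would occur for a proportion of primes equal to their share of the group: C_6 (6T1) additionally contains elements of type 6 (2 of its 6 elements, about 33% of primes); D_6 (6T3) additionally contains elements of type 6, 2+2+1+1 (5 of its 12 elements, about 42% of primes); C_3 x S_3 (6T5) additionally contains elements of type 6, 3+1+1+1 (10 of its 18 elements, about 56% of primes); A_4 x C_2 (6T6) additionally contains elements of type 6, 2+2+1+1, 2+1+1+1+1 (14 of its 24 elements, about 58% of primes); S_4 (6T8) additionally contains elements of type 4+1+1, 2+2+1+1 (9 of its 24 elements, about 38% of primes); S_3 x S_3 (6T9) additionally contains elements of type 6, 3+1+1+1, 2+2+1+1 (25 of its 36 elements, about 69% of primes); S_4 x C_2 (6T11) additionally contains elements of type 6, 4+2, 4+1+1, 2+2+1+1, 2+1+1+1+1 (32 of its 48 elements, about 67% of primes); (S_3 x S_3) : C_2 (6T13) additionally contains elements of type 6, 4+2, 3+2+1, 3+1+1+1, 2+2+1+1, 2+1+1+1+1 (61 of its 72 elements, about 85% of primes); PGL(2,5) (6T14) additionally contains elements of type 6, 5+1, 4+1+1, 2+2+1+1 (89 of its 120 elements, about 74% of primes); S_6 (6T16) additionally contains elements of type 6, 5+1, 4+2, 4+1+1, 3+2+1, 3+1+1+1, 2+2+1+1, 2+1+1+1+1 (664 of its 720 elements, about 92% of primes). None of the 23 primes tested shows any such pattern (for each of these groups the chance of that is below 10^-4), which rules them out. Hence G = S_3 (6T2), of order 6.

S_3 (also written S3)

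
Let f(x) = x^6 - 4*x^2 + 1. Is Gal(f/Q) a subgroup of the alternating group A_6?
No

The polynomial is irreducible of degree 6 over Q. Its discriminant is -3356224, which is not a perfect square. A Galois group lies in the alternating group exactly when the discriminant is a square in Q, so the Galois group (S_4 x C_2) is not contained in A_6.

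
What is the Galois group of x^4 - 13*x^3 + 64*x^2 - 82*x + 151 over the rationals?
The polynomial is an irreducible quartic over Q and its discriminant is 2680770125, which is not a perfect square, so the Galois group is not contained in A_4. The resolvent cubic y^3 - 64*y^2 + 462*y + 6413 has exactly one rational root, so the Galois group is C_4 or D_4. The quartic becomes reducible over Q(sqrt(disc)), so the group is C_4.

C_4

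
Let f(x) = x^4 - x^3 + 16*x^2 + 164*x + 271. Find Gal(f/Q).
The polynomial is an irreducible quartic over Q and its discriminant is 1876953125, which is not a perfect square, so the Galois group is not contained in A_4. The resolvent cubic y^3 - 16*y^2 - 1248*y - 9823 has exactly one rational root, so the Galois group is C_4 or D_4. The quartic becomes reducible over Q(sqrt(disc)), so the group is C_4.

C_4 (also written C4)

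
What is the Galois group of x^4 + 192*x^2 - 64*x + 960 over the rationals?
The polynomial is an irreducible quartic over Q and its discriminant is 16743678345216 = 4091904^2, a perfect square, so the Galois group is contained in A_4. The resolvent cubic y^3 - 192*y^2 - 3840*y + 733184 is irreducible over Q. An irreducible resolvent with square discriminant gives A_4.

A_4, the alternating group on 4 letters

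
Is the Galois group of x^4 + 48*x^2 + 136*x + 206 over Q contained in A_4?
The polynomial is irreducible of degree 4 over Q. Its discriminant is 16136701952, which is not a perfect square. A Galois group lies in the alternating group exactly when the discriminant is a square in Q, so the Galois group (C_4) is not contained in A_4.

No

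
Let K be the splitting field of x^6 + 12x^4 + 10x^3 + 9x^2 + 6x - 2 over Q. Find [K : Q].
12

The degree of the splitting field over Q equals the order of the Galois group, so first determine the group. The polynomial f is an irreducible sextic over Q, so G = Gal(f/Q) is one of the 16 transitive subgroups 6T1, ..., 6T16 of S_6. The discriminant of f is 132239526912, which is not a perfect square, so G is not contained in A_6. The transitive groups of degree 6 not contained in A_6 are: C_6 (6T1, order 6), S_3 (6T2, order 6), D_6 (6T3, order 12), C_3 x S_3 (6T5, order 18), A_4 x C_2 (6T6, order 24), S_4 (6T8, order 24), S_3 x S_3 (6T9, order 36), S_4 x C_2 (6T11, order 48), (S_3 x S_3) : C_2 (6T13, order 72), PGL(2,5) (6T14, order 120), S_6 (6T16, order 720). By Dedekind's theorem, for a prime p not dividing disc(f) the degrees of the irreducible factors of f mod p form the cycle type of an element of G. Factoring f modulo the 79 such primes p <= 419 (skipping 2, 3, which divide the discriminant), each new pattern first appears at: mod 5: f = (x^6 + 2x^4 + 4x^2 + x + 3), pattern 6; mod 7: f = (x^2 + x + 3)(x^2 + 2x + 3)(x^2 + 4x + 6), pattern 2+2+2; mod 11: f = (x + 2)(x + 8)(x^2 + 3x + 8)(x^2 + 9x + 6), pattern 2+2+1+1; mod 13: f = (x^3 + 5x + 4)(x^3 + 7x + 6), pattern 3+3; mod 97: f = (x + 6)(x + 15)(x + 23)(x + 25)(x + 57)(x + 68), pattern 1+1+1+1+1+1. No other pattern occurs in this range, so the set of observed cycle types is {6, 2+2+2, 2+2+1+1, 3+3, 1+1+1+1+1+1}. The candidates containing elements of all these cycle types are D_6 (6T3) of order 12, A_4 x C_2 (6T6) of order 24, S_3 x S_3 (6T9) of order 36, S_4 x C_2 (6T11) of order 48, (S_3 x S_3) : C_2 (6T13) of order 72, PGL(2,5) (6T14) of order 120, S_6 (6T16) of order 720; the others are excluded. The observed types are precisely the cycle types that occur in D_6 (6T3). Each of the other remaining candidates has further cycle types, and by the Chebotarev density theorem the matching factorization patterns would occur for a proportion of primes equal to their share of the group: A_4 x C_2 (6T6) additionally contains elements of type 2+1+1+1+1 (3 of its 24 elements, about 12% of primes); S_3 x S_3 (6T9) additionally contains elements of type 3+1+1+1 (4 of its 36 elements, about 11% of primes); S_4 x C_2 (6T11) additionally contains elements of type 4+2, 4+1+1, 2+1+1+1+1 (15 of its 48 elements, about 31% of primes); (S_3 x S_3) : C_2 (6T13) additionally contains elements of type 4+2, 3+2+1, 3+1+1+1, 2+1+1+1+1 (40 of its 72 elements, about 56% of primes); PGL(2,5) (6T14) additionally contains elements of type 5+1, 4+1+1 (54 of its 120 elements, about 45% of primes); S_6 (6T16) additionally contains elements of type 5+1, 4+2, 4+1+1, 3+2+1, 3+1+1+1, 2+1+1+1+1 (499 of its 720 elements, about 69% of primes). None of the 79 primes tested shows any such pattern (for each of these groups the chance of that is below 10^-4), which rules them out. Hence G = D_6 (6T3), of order 12. The Galois group D_6 (6T3) has order 12, so the splitting field has degree 12 over Q.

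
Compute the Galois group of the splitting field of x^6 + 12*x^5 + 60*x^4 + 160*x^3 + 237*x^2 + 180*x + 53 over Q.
The polynomial f is an irreducible sextic over Q, so G = Gal(f/Q) is one of the 16 transitive subgroups 6T1, ..., 6T16 of S_6. The discriminant of f is -419904, which is not a perfect square, so G is not contained in A_6. The transitive groups of degree 6 not contained in A_6 are: C_6 (6T1, order 6), S_3 (6T2, order 6), D_6 (6T3, order 12), C_3 x S_3 (6T5, order 18), A_4 x C_2 (6T6, order 24), S_4 (6T8, order 24), S_3 x S_3 (6T9, order 36), S_4 x C_2 (6T11, order 48), (S_3 x S_3) : C_2 (6T13, order 72), PGL(2,5) (6T14, order 120), S_6 (6T16, order 720). By Dedekind's theorem, for a prime p not dividing disc(f) the degrees of the irreducible factors of f mod p form the cycle type of an element of G. Factoring f modulo the 33 such primes p <= 149 (skipping 2, 3, which divide the discriminant), each new pattern first appears at: mod 5: f = (x^3 + 3x^2 + 2x + 3)(x^3 + 4x^2 + x + 1), pattern 3+3; mod 7: f = (x^6 + 5x^5 + 4x^4 + 6x^3 + 6x^2 + 5x + 4), pattern 6; mod 17: f = (x + 10)(x + 11)(x^2 + 4x + 7)(x^2 + 4x + 14), pattern 2+2+1+1; mod 19: f = (x + 5)(x + 10)(x + 13)(x + 18)(x^2 + 4x + 1), pattern 2+1+1+1+1; mod 71: f = (x^2 + 4x + 20)(x^2 + 4x + 29)(x^2 + 4x + 34), pattern 2+2+2. No other pattern occurs in this range, so the set of observed cycle types is {3+3, 6, 2+2+1+1, 2+1+1+1+1, 2+2+2}. The candidates containing elements of all these cycle types are A_4 x C_2 (6T6) of order 24, S_4 x C_2 (6T11) of order 48, (S_3 x S_3) : C_2 (6T13) of order 72, S_6 (6T16) of order 720; the others are excluded. The observed types are precisely the cycle types that occur in A_4 x C_2 (6T6) (apart from the identity). Each of the other remaining candidates has further cycle types, and by the Chebotarev density theorem the matching factorization patterns would occur for a proportion of primes equal to their share of the group: S_4 x C_2 (6T11) additionally contains elements of type 4+2, 4+1+1 (12 of its 48 elements, about 25% of primes); (S_3 x S_3) : C_2 (6T13) additionally contains elements of type 4+2, 3+2+1, 3+1+1+1 (34 of its 72 elements, about 47% of primes); S_6 (6T16) additionally contains elements of type 5+1, 4+2, 4+1+1, 3+2+1, 3+1+1+1 (484 of its 720 elements, about 67% of primes). None of the 33 primes tested shows any such pattern (for each of these groups the chance of that is below 10^-4), which rules them out. Hence G = A_4 x C_2 (6T6), of order 24.

A_4 x C_2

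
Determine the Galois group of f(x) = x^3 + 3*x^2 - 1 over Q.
The polynomial is an irreducible cubic over Q and its discriminant is 81 = 9^2, a perfect square. For an irreducible cubic, a square discriminant forces the Galois group to be A_3, the cyclic group of order 3.

3T1: C_3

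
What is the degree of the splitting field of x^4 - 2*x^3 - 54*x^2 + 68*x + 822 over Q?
The degree of the splitting field over Q equals the order of the Galois group, so first determine the group. The polynomial is an irreducible quartic over Q and its discriminant is 102738496 = 10136^2, a perfect square, so the Galois group is contained in A_4. The resolvent cubic y^3 + 54*y^2 - 3424*y - 185464 is irreducible over Q. An irreducible resolvent with square discriminant gives A_4. The Galois group A_4 (4T4) has order 12, so the splitting field has degree 12 over Q.

12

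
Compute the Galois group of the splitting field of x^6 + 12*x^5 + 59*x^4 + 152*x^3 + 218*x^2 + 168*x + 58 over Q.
S_4, S_4(6c), the S_4-action on 6 points not in A_6

The polynomial f is an irreducible sextic over Q, so G = Gal(f/Q) is one of the 16 transitive subgroups 6T1, ..., 6T16 of S_6. The discriminant of f is -5120000, which is not a perfect square, so G is not contained in A_6. The transitive groups of degree 6 not contained in A_6 are: C_6 (6T1, order 6), S_3 (6T2, order 6), D_6 (6T3, order 12), C_3 x S_3 (6T5, order 18), A_4 x C_2 (6T6, order 24), S_4 (6T8, order 24), S_3 x S_3 (6T9, order 36), S_4 x C_2 (6T11, order 48), (S_3 x S_3) : C_2 (6T13, order 72), PGL(2,5) (6T14, order 120), S_6 (6T16, order 720). By Dedekind's theorem, for a prime p not dividing disc(f) the degrees of the irreducible factors of f mod p form the cycle type of an element of G. Factoring f modulo the 22 such primes p <= 89 (skipping 2, 5, which divide the discriminant), each new pattern first appears at: mod 3: f = (x^3 + x^2 + x + 2)(x^3 + 2x^2 + 2x + 2), pattern 3+3; mod 7: f = (x^2 + 3x + 1)(x^2 + 4x + 6)(x^2 + 5x + 5), pattern 2+2+2; mod 13: f = (x + 6)(x + 11)(x^4 + 8x^3 + x + 6), pattern 4+1+1; mod 43: f = (x + 14)(x + 33)(x^2 + 4x + 8)(x^2 + 4x + 14), pattern 2+2+1+1. No other pattern occurs in this range, so the set of observed cycle types is {3+3, 2+2+2, 4+1+1, 2+2+1+1}. The candidates containing elements of all these cycle types are S_4 (6T8) of order 24, S_4 x C_2 (6T11) of order 48, PGL(2,5) (6T14) of order 120, S_6 (6T16) of order 720; the others are excluded. The observed types are precisely the cycle types that occur in S_4 (6T8) (apart from the identity). Each of the other remaining candidates has further cycle types, and by the Chebotarev density theorem the matching factorization patterns would occur for a proportion of primes equal to their share of the group: S_4 x C_2 (6T11) additionally contains elements of type 6, 4+2, 2+1+1+1+1 (17 of its 48 elements, about 35% of primes); PGL(2,5) (6T14) additionally contains elements of type 6, 5+1 (44 of its 120 elements, about 37% of primes); S_6 (6T16) additionally contains elements of type 6, 5+1, 4+2, 3+2+1, 3+1+1+1, 2+1+1+1+1 (529 of its 720 elements, about 73% of primes). None of the 22 primes tested shows any such pattern (for each of these groups the chance of that is below 10^-4), which rules them out. Hence G = S_4 (6T8), of order 24.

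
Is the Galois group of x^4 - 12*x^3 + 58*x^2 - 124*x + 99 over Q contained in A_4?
No

The polynomial is irreducible of degree 4 over Q. Its discriminant is 100352, which is not a perfect square. A Galois group lies in the alternating group exactly when the discriminant is a square in Q, so the Galois group (D_4) is not contained in A_4.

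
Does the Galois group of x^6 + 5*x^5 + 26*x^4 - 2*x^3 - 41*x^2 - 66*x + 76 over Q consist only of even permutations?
The polynomial is irreducible of degree 6 over Q. Its discriminant is 3670936038062500 = 60588250^2, a perfect square. A Galois group lies in the alternating group exactly when the discriminant is a square in Q, so the Galois group ((C_3 x C_3) : C_4) is contained in A_6.

Yes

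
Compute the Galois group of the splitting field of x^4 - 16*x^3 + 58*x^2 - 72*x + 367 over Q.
D_4 (order 8)

The polynomial is an irreducible quartic over Q and its discriminant is -20359865344, which is not a perfect square, so the Galois group is not contained in A_4. The resolvent cubic y^3 - 58*y^2 - 316*y - 13992 has exactly one rational root, so the Galois group is C_4 or D_4. The quartic remains irreducible over Q(sqrt(disc)), so the group is D_4.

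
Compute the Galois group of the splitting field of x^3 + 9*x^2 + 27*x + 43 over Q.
The polynomial is an irreducible cubic over Q and its discriminant is -6912, which is not a perfect square. For an irreducible cubic, a non-square discriminant gives Galois group S_3.

S_3 (also written S3)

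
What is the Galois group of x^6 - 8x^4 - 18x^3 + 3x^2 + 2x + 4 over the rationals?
S_4 (order 24)

The polynomial f is an irreducible sextic over Q, so G = Gal(f/Q) is one of the 16 transitive subgroups 6T1, ..., 6T16 of S_6. The discriminant of f is 454513278976 = 674176^2, a perfect square, so G is contained in A_6. The transitive groups of degree 6 contained in A_6 are: A_4 (6T4, order 12), S_4 (6T7, order 24), (C_3 x C_3) : C_4 (6T10, order 36), PSL(2,5) (6T12, order 60), A_6 (6T15, order 360). By Dedekind's theorem, for a prime p not dividing disc(f) the degrees of the irreducible factors of f mod p form the cycle type of an element of G. Factoring f modulo the 79 such primes p <= 421 (skipping 2, 23, 229, which divide the discriminant), each new pattern first appears at: mod 3: f = (x^3 + x^2 + 2x + 1)(x^3 + 2x^2 + 1), pattern 3+3; mod 7: f = (x^2 + x + 6)(x^4 + 6x^3 + x^2 + x + 3), pattern 4+2; mod 29: f = (x + 9)(x + 17)(x^2 + 4x + 16)(x^2 + 28x + 10), pattern 2+2+1+1; mod 193: f = (x + 45)(x + 64)(x + 96)(x + 109)(x + 129)(x + 136), pattern 1+1+1+1+1+1. No other pattern occurs in this range, so the set of observed cycle types is {3+3, 4+2, 2+2+1+1, 1+1+1+1+1+1}. The candidates containing elements of all these cycle types are S_4 (6T7) of order 24, (C_3 x C_3) : C_4 (6T10) of order 36, A_6 (6T15) of order 360; the others are excluded. The observed types are precisely the cycle types that occur in S_4 (6T7). Each of the other remaining candidates has further cycle types, and by the Chebotarev density theorem the matching factorization patterns would occur for a proportion of primes equal to their share of the group: (C_3 x C_3) : C_4 (6T10) additionally contains elements of type 3+1+1+1 (4 of its 36 elements, about 11% of primes); A_6 (6T15) additionally contains elements of type 5+1, 3+1+1+1 (184 of its 360 elements, about 51% of primes). None of the 79 primes tested shows any such pattern (for each of these groups the chance of that is below 10^-4), which rules them out. Hence G = S_4 (6T7), of order 24.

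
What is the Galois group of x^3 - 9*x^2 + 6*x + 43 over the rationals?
C_3

The polynomial is an irreducible cubic over Q and its discriminant is 35721 = 189^2, a perfect square. For an irreducible cubic, a square discriminant forces the Galois group to be A_3, the cyclic group of order 3.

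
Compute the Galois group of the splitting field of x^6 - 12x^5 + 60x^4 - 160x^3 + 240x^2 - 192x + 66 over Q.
6T3: D_6

The polynomial f is an irreducible sextic over Q, so G = Gal(f/Q) is one of the 16 transitive subgroups 6T1, ..., 6T16 of S_6. The discriminant of f is -1492992, which is not a perfect square, so G is not contained in A_6. The transitive groups of degree 6 not contained in A_6 are: C_6 (6T1, order 6), S_3 (6T2, order 6), D_6 (6T3, order 12), C_3 x S_3 (6T5, order 18), A_4 x C_2 (6T6, order 24), S_4 (6T8, order 24), S_3 x S_3 (6T9, order 36), S_4 x C_2 (6T11, order 48), (S_3 x S_3) : C_2 (6T13, order 72), PGL(2,5) (6T14, order 120), S_6 (6T16, order 720). By Dedekind's theorem, for a prime p not dividing disc(f) the degrees of the irreducible factors of f mod p form the cycle type of an element of G. Factoring f modulo the 79 such primes p <= 419 (skipping 2, 3, which divide the discriminant), each new pattern first appears at: mod 5: f = (x^2 + x + 2)(x^2 + 3x + 3)(x^2 + 4x + 1), pattern 2+2+2; mod 7: f = (x^6 + 2x^5 + 4x^4 + x^3 + 2x^2 + 4x + 3), pattern 6; mod 11: f = (x)(x + 7)(x^2 + 5x + 1)(x^2 + 9x + 4), pattern 2+2+1+1; mod 19: f = (x^3 + 13x^2 + 12x + 5)(x^3 + 13x^2 + 12x + 17), pattern 3+3; mod 43: f = (x + 1)(x + 16)(x + 19)(x + 20)(x + 23)(x + 38), pattern 1+1+1+1+1+1. No other pattern occurs in this range, so the set of observed cycle types is {2+2+2, 6, 2+2+1+1, 3+3, 1+1+1+1+1+1}. The candidates containing elements of all these cycle types are D_6 (6T3) of order 12, A_4 x C_2 (6T6) of order 24, S_3 x S_3 (6T9) of order 36, S_4 x C_2 (6T11) of order 48, (S_3 x S_3) : C_2 (6T13) of order 72, PGL(2,5) (6T14) of order 120, S_6 (6T16) of order 720; the others are excluded. The observed types are precisely the cycle types that occur in D_6 (6T3). Each of the other remaining candidates has further cycle types, and by the Chebotarev density theorem the matching factorization patterns would occur for a proportion of primes equal to their share of the group: A_4 x C_2 (6T6) additionally contains elements of type 2+1+1+1+1 (3 of its 24 elements, about 12% of primes); S_3 x S_3 (6T9) additionally contains elements of type 3+1+1+1 (4 of its 36 elements, about 11% of primes); S_4 x C_2 (6T11) additionally contains elements of type 4+2, 4+1+1, 2+1+1+1+1 (15 of its 48 elements, about 31% of primes); (S_3 x S_3) : C_2 (6T13) additionally contains elements of type 4+2, 3+2+1, 3+1+1+1, 2+1+1+1+1 (40 of its 72 elements, about 56% of primes); PGL(2,5) (6T14) additionally contains elements of type 5+1, 4+1+1 (54 of its 120 elements, about 45% of primes); S_6 (6T16) additionally contains elements of type 5+1, 4+2, 4+1+1, 3+2+1, 3+1+1+1, 2+1+1+1+1 (499 of its 720 elements, about 69% of primes). None of the 79 primes tested shows any such pattern (for each of these groups the chance of that is below 10^-4), which rules them out. Hence G = D_6 (6T3), of order 12.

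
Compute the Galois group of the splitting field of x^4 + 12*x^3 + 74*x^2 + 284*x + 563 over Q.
D_4 (also written D4)

The polynomial is an irreducible quartic over Q and its discriminant is 884017152, which is not a perfect square, so the Galois group is not contained in A_4. The resolvent cubic y^3 - 74*y^2 + 1156*y + 4920 has exactly one rational root, so the Galois group is C_4 or D_4. The quartic remains irreducible over Q(sqrt(disc)), so the group is D_4.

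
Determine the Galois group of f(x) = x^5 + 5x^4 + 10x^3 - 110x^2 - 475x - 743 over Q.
5T3: F_20

The polynomial f is an irreducible quintic over Q, so G = Gal(f/Q) is a transitive subgroup of S_5: one of C_5 (5T1, order 5), D_5 (5T2, order 10), F_20 (5T3, order 20), A_5 (5T4, order 60) or S_5 (5T5, order 120). The discriminant of f is 446172364800000, which is not a perfect square, so G is not contained in A_5. The transitive groups of degree 5 not contained in A_5 are: F_20 (5T3, order 20), S_5 (5T5, order 120). By Dedekind's theorem, for a prime p not dividing disc(f) the degrees of the irreducible factors of f mod p form the cycle type of an element of G. Factoring f modulo the 18 such primes p <= 79 (skipping 2, 3, 5, 41, which divide the discriminant), each new pattern first appears at: mod 7: f = (x + 4)(x^4 + x^3 + 6x^2 + 6x + 5), pattern 4+1; mod 11: f = (x^5 + 5x^4 + 10x^3 + 9x + 5), pattern 5; mod 19: f = (x + 9)(x^2 + 5x + 17)(x^2 + 10x + 17), pattern 2+2+1. No other pattern occurs in this range, so the set of observed cycle types is {4+1, 5, 2+2+1}. The candidates containing elements of all these cycle types are F_20 (5T3) of order 20, S_5 (5T5) of order 120; the others are excluded. The observed types are precisely the cycle types that occur in F_20 (5T3) (apart from the identity). Each of the other remaining candidates has further cycle types, and by the Chebotarev density theorem the matching factorization patterns would occur for a proportion of primes equal to their share of the group: S_5 (5T5) additionally contains elements of type 3+2, 3+1+1, 2+1+1+1 (50 of its 120 elements, about 42% of primes). None of the 18 primes tested shows any such pattern (for each of these groups the chance of that is below 10^-4), which rules them out. Hence G = F_20 (5T3), of order 20.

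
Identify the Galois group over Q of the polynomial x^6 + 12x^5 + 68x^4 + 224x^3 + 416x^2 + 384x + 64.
A_4 (also written A4)

The polynomial f is an irreducible sextic over Q, so G = Gal(f/Q) is one of the 16 transitive subgroups 6T1, ..., 6T16 of S_6. The discriminant of f is 164995463643136 = 12845056^2, a perfect square, so G is contained in A_6. The transitive groups of degree 6 contained in A_6 are: A_4 (6T4, order 12), S_4 (6T7, order 24), (C_3 x C_3) : C_4 (6T10, order 36), PSL(2,5) (6T12, order 60), A_6 (6T15, order 360). By Dedekind's theorem, for a prime p not dividing disc(f) the degrees of the irreducible factors of f mod p form the cycle type of an element of G. Factoring f modulo the 33 such primes p <= 149 (skipping 2, 7, which divide the discriminant), each new pattern first appears at: mod 3: f = (x^3 + x^2 + x + 2)(x^3 + 2x^2 + 2x + 2), pattern 3+3; mod 13: f = (x + 6)(x + 11)(x^2 + 4x + 9)(x^2 + 4x + 10), pattern 2+2+1+1. No other pattern occurs in this range, so the set of observed cycle types is {3+3, 2+2+1+1}. The candidates containing elements of all these cycle types are A_4 (6T4) of order 12, S_4 (6T7) of order 24, (C_3 x C_3) : C_4 (6T10) of order 36, PSL(2,5) (6T12) of order 60, A_6 (6T15) of order 360; the others are excluded. The observed types are precisely the cycle types that occur in A_4 (6T4) (apart from the identity). Each of the other remaining candidates has further cycle types, and by the Chebotarev density theorem the matching factorization patterns would occur for a proportion of primes equal to their share of the group: S_4 (6T7) additionally contains elements of type 4+2 (6 of its 24 elements, about 25% of primes); (C_3 x C_3) : C_4 (6T10) additionally contains elements of type 4+2, 3+1+1+1 (22 of its 36 elements, about 61% of primes); PSL(2,5) (6T12) additionally contains elements of type 5+1 (24 of its 60 elements, about 40% of primes); A_6 (6T15) additionally contains elements of type 5+1, 4+2, 3+1+1+1 (274 of its 360 elements, about 76% of primes). None of the 33 primes tested shows any such pattern (for each of these groups the chance of that is below 10^-4), which rules them out. Hence G = A_4 (6T4), of order 12.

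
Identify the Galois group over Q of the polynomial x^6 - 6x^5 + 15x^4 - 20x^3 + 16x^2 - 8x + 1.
S_4 (order 24)

The polynomial f is an irreducible sextic over Q, so G = Gal(f/Q) is one of the 16 transitive subgroups 6T1, ..., 6T16 of S_6. The discriminant of f is 61504 = 248^2, a perfect square, so G is contained in A_6. The transitive groups of degree 6 contained in A_6 are: A_4 (6T4, order 12), S_4 (6T7, order 24), (C_3 x C_3) : C_4 (6T10, order 36), PSL(2,5) (6T12, order 60), A_6 (6T15, order 360). By Dedekind's theorem, for a prime p not dividing disc(f) the degrees of the irreducible factors of f mod p form the cycle type of an element of G. Factoring f modulo the 79 such primes p <= 419 (skipping 2, 31, which divide the discriminant), each new pattern first appears at: mod 3: f = (x^2 + x + 2)(x^4 + 2x^3 + 2x^2 + x + 2), pattern 4+2; mod 5: f = (x^3 + x^2 + 3x + 1)(x^3 + 3x^2 + 4x + 1), pattern 3+3; mod 11: f = (x + 2)(x + 7)(x^2 + 2x + 4)(x^2 + 5x + 1), pattern 2+2+1+1; mod 67: f = (x + 1)(x + 2)(x + 10)(x + 55)(x + 63)(x + 64), pattern 1+1+1+1+1+1. No other pattern occurs in this range, so the set of observed cycle types is {4+2, 3+3, 2+2+1+1, 1+1+1+1+1+1}. The candidates containing elements of all these cycle types are S_4 (6T7) of order 24, (C_3 x C_3) : C_4 (6T10) of order 36, A_6 (6T15) of order 360; the others are excluded. The observed types are precisely the cycle types that occur in S_4 (6T7). Each of the other remaining candidates has further cycle types, and by the Chebotarev density theorem the matching factorization patterns would occur for a proportion of primes equal to their share of the group: (C_3 x C_3) : C_4 (6T10) additionally contains elements of type 3+1+1+1 (4 of its 36 elements, about 11% of primes); A_6 (6T15) additionally contains elements of type 5+1, 3+1+1+1 (184 of its 360 elements, about 51% of primes). None of the 79 primes tested shows any such pattern (for each of these groups the chance of that is below 10^-4), which rules them out. Hence G = S_4 (6T7), of order 24.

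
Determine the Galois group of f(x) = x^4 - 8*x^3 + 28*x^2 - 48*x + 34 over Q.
C_4

The polynomial is an irreducible quartic over Q and its discriminant is 2048, which is not a perfect square, so the Galois group is not contained in A_4. The resolvent cubic y^3 - 28*y^2 + 248*y - 672 has exactly one rational root, so the Galois group is C_4 or D_4. The quartic becomes reducible over Q(sqrt(disc)), so the group is C_4.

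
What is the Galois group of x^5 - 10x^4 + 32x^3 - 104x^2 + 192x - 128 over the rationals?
5T5: S_5

The polynomial f is an irreducible quintic over Q, so G = Gal(f/Q) is a transitive subgroup of S_5: one of C_5 (5T1, order 5), D_5 (5T2, order 10), F_20 (5T3, order 20), A_5 (5T4, order 60) or S_5 (5T5, order 120). The discriminant of f is 770141323264, which is not a perfect square, so G is not contained in A_5. The transitive groups of degree 5 not contained in A_5 are: F_20 (5T3, order 20), S_5 (5T5, order 120). By Dedekind's theorem, for a prime p not dividing disc(f) the degrees of the irreducible factors of f mod p form the cycle type of an element of G. Factoring f modulo the 3 such primes p <= 7 (skipping 2, which divides the discriminant), each new pattern first appears at: mod 3: f = (x^5 + 2x^4 + 2x^3 + x^2 + 1), pattern 5; mod 7: f = (x^2 + 4x + 6)(x^3 + 5x + 2), pattern 3+2. No other pattern occurs in this range, so the set of observed cycle types is {5, 3+2}. Among the candidates above, the only group containing elements of all these cycle types is S_5 (5T5) — F_20 (5T3) lacks at least one of them. Hence G = S_5 (5T5), of order 120.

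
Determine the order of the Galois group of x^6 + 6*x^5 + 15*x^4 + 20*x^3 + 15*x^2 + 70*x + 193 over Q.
720

The degree of the splitting field over Q equals the order of the Galois group, so first determine the group. The polynomial f is an irreducible sextic over Q, so G = Gal(f/Q) is one of the 16 transitive subgroups 6T1, ..., 6T16 of S_6. The discriminant of f is -1388339588497408, which is not a perfect square, so G is not contained in A_6. The transitive groups of degree 6 not contained in A_6 are: C_6 (6T1, order 6), S_3 (6T2, order 6), D_6 (6T3, order 12), C_3 x S_3 (6T5, order 18), A_4 x C_2 (6T6, order 24), S_4 (6T8, order 24), S_3 x S_3 (6T9, order 36), S_4 x C_2 (6T11, order 48), (S_3 x S_3) : C_2 (6T13, order 72), PGL(2,5) (6T14, order 120), S_6 (6T16, order 720). By Dedekind's theorem, for a prime p not dividing disc(f) the degrees of the irreducible factors of f mod p form the cycle type of an element of G. Factoring f modulo the 3 such primes p <= 7 (skipping 2, which divides the discriminant), each new pattern first appears at: mod 3: f = (x^6 + 2x^3 + x + 1), pattern 6; mod 5: f = (x + 2)(x + 4)(x^4 + 2x^2 + 3x + 1), pattern 4+1+1; mod 7: f = (x + 4)(x^2 + 3x + 1)(x^3 + 6x^2 + 2x + 1), pattern 3+2+1. No other pattern occurs in this range, so the set of observed cycle types is {6, 4+1+1, 3+2+1}. Among the candidates above, the only group containing elements of all these cycle types is S_6 (6T16); every other candidate lacks at least one of them. Hence G = S_6 (6T16), of order 720. The Galois group S_6 (6T16) has order 720, so the splitting field has degree 720 over Q.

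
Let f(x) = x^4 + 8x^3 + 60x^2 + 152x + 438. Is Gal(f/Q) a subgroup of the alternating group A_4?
The polynomial is irreducible of degree 4 over Q. Its discriminant is 857311232, which is not a perfect square. A Galois group lies in the alternating group exactly when the discriminant is a square in Q, so the Galois group (D_4) is not contained in A_4.

No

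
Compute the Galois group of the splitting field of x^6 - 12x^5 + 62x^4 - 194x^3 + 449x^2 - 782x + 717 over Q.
The polynomial f is an irreducible sextic over Q, so G = Gal(f/Q) is one of the 16 transitive subgroups 6T1, ..., 6T16 of S_6. The discriminant of f is -15635001708544, which is not a perfect square, so G is not contained in A_6. The transitive groups of degree 6 not contained in A_6 are: C_6 (6T1, order 6), S_3 (6T2, order 6), D_6 (6T3, order 12), C_3 x S_3 (6T5, order 18), A_4 x C_2 (6T6, order 24), S_4 (6T8, order 24), S_3 x S_3 (6T9, order 36), S_4 x C_2 (6T11, order 48), (S_3 x S_3) : C_2 (6T13, order 72), PGL(2,5) (6T14, order 120), S_6 (6T16, order 720). By Dedekind's theorem, for a prime p not dividing disc(f) the degrees of the irreducible factors of f mod p form the cycle type of an element of G. Factoring f modulo the 17 such primes p <= 67 (skipping 2, 31, which divide the discriminant), each new pattern first appears at: mod 3: f = (x)(x + 1)(x^4 + 2x^3 + x + 1), pattern 4+1+1; mod 5: f = (x^3 + x + 1)(x^3 + 3x^2 + x + 2), pattern 3+3; mod 7: f = (x^6 + 2x^5 + 6x^4 + 2x^3 + x^2 + 2x + 3), pattern 6; mod 11: f = (x^2 + 3)(x^2 + 3x + 9)(x^2 + 7x + 7), pattern 2+2+2; mod 13: f = (x^2 + 10x + 10)(x^4 + 4x^3 + 12x^2 + 10x + 8), pattern 4+2; mod 37: f = (x + 13)(x + 33)(x^2 + 26x + 34)(x^2 + 27x + 11), pattern 2+2+1+1; mod 47: f = (x + 3)(x + 13)(x + 14)(x + 33)(x^2 + 19x + 9), pattern 2+1+1+1+1. No other pattern occurs in this range, so the set of observed cycle types is {4+1+1, 3+3, 6, 2+2+2, 4+2, 2+2+1+1, 2+1+1+1+1}. The candidates containing elements of all these cycle types are S_4 x C_2 (6T11) of order 48, S_6 (6T16) of order 720; the others are excluded. The observed types are precisely the cycle types that occur in S_4 x C_2 (6T11) (apart from the identity). Each of the other remaining candidates has further cycle types, and by the Chebotarev density theorem the matching factorization patterns would occur for a proportion of primes equal to their share of the group: S_6 (6T16) additionally contains elements of type 5+1, 3+2+1, 3+1+1+1 (304 of its 720 elements, about 42% of primes). None of the 17 primes tested shows any such pattern (for each of these groups the chance of that is below 10^-4), which rules them out. Hence G = S_4 x C_2 (6T11), of order 48.

6T11: S_4 x C_2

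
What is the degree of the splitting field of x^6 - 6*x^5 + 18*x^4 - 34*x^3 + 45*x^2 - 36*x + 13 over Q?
The degree of the splitting field over Q equals the order of the Galois group, so first determine the group. The polynomial f is an irreducible sextic over Q, so G = Gal(f/Q) is one of the 16 transitive subgroups 6T1, ..., 6T16 of S_6. The discriminant of f is -16003008, which is not a perfect square, so G is not contained in A_6. The transitive groups of degree 6 not contained in A_6 are: C_6 (6T1, order 6), S_3 (6T2, order 6), D_6 (6T3, order 12), C_3 x S_3 (6T5, order 18), A_4 x C_2 (6T6, order 24), S_4 (6T8, order 24), S_3 x S_3 (6T9, order 36), S_4 x C_2 (6T11, order 48), (S_3 x S_3) : C_2 (6T13, order 72), PGL(2,5) (6T14, order 120), S_6 (6T16, order 720). By Dedekind's theorem, for a prime p not dividing disc(f) the degrees of the irreducible factors of f mod p form the cycle type of an element of G. Factoring f modulo the 21 such primes p <= 89 (skipping 2, 3, 7, which divide the discriminant), each new pattern first appears at: mod 5: f = (x^6 + 4x^5 + 3x^4 + x^3 + 4x + 3), pattern 6; mod 11: f = (x + 8)(x^5 + 8x^4 + 9x^3 + 4x^2 + 2x + 3), pattern 5+1; mod 13: f = (x)(x + 4)(x^4 + 3x^3 + 6x^2 + 7x + 4), pattern 4+1+1; mod 23: f = (x + 2)(x + 6)(x^2 + 3x + 21)(x^2 + 6x + 10), pattern 2+2+1+1; mod 43: f = (x^3 + 16x^2 + 30x + 18)(x^3 + 21x^2 + 39x + 27), pattern 3+3; mod 61: f = (x^2 + 30x + 2)(x^2 + 41x + 31)(x^2 + 45x + 13), pattern 2+2+2. No other pattern occurs in this range, so the set of observed cycle types is {6, 5+1, 4+1+1, 2+2+1+1, 3+3, 2+2+2}. The candidates containing elements of all these cycle types are PGL(2,5) (6T14) of order 120, S_6 (6T16) of order 720; the others are excluded. The observed types are precisely the cycle types that occur in PGL(2,5) (6T14) (apart from the identity). Each of the other remaining candidates has further cycle types, and by the Chebotarev density theorem the matching factorization patterns would occur for a proportion of primes equal to their share of the group: S_6 (6T16) additionally contains elements of type 4+2, 3+2+1, 3+1+1+1, 2+1+1+1+1 (265 of its 720 elements, about 37% of primes). None of the 21 primes tested shows any such pattern (for each of these groups the chance of that is below 10^-4), which rules them out. Hence G = PGL(2,5) (6T14), of order 120. The Galois group PGL(2,5) (6T14) has order 120, so the splitting field has degree 120 over Q.

120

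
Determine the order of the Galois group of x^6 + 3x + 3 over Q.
72

The degree of the splitting field over Q equals the order of the Galois group, so first determine the group. The polynomial f is an irreducible sextic over Q, so G = Gal(f/Q) is one of the 16 transitive subgroups 6T1, ..., 6T16 of S_6. The discriminant of f is -9059283, which is not a perfect square, so G is not contained in A_6. The transitive groups of degree 6 not contained in A_6 are: C_6 (6T1, order 6), S_3 (6T2, order 6), D_6 (6T3, order 12), C_3 x S_3 (6T5, order 18), A_4 x C_2 (6T6, order 24), S_4 (6T8, order 24), S_3 x S_3 (6T9, order 36), S_4 x C_2 (6T11, order 48), (S_3 x S_3) : C_2 (6T13, order 72), PGL(2,5) (6T14, order 120), S_6 (6T16, order 720). By Dedekind's theorem, for a prime p not dividing disc(f) the degrees of the irreducible factors of f mod p form the cycle type of an element of G. Factoring f modulo the 28 such primes p <= 127 (skipping 3, 17, 43, which divide the discriminant), each new pattern first appears at: mod 2: f = (x^6 + x + 1), pattern 6; mod 7: f = (x + 6)(x^2 + 3x + 6)(x^3 + 5x^2 + x + 3), pattern 3+2+1; mod 11: f = (x^2 + 2x + 2)(x^4 + 9x^3 + 2x^2 + 7), pattern 4+2; mod 13: f = (x + 5)(x + 10)(x^2 + x + 3)(x^2 + 10x + 6), pattern 2+2+1+1; mod 61: f = (x + 2)(x + 4)(x + 10)(x + 21)(x^2 + 24x + 50), pattern 2+1+1+1+1; mod 97: f = (x + 10)(x + 12)(x + 49)(x^3 + 26x^2 + 60x + 34), pattern 3+1+1+1; mod 113: f = (x^2 + 4x + 10)(x^2 + 45x + 105)(x^2 + 64x + 72), pattern 2+2+2; mod 127: f = (x^3 + 39x^2 + 18x + 106)(x^3 + 88x^2 + 106x + 18), pattern 3+3. No other pattern occurs in this range, so the set of observed cycle types is {6, 3+2+1, 4+2, 2+2+1+1, 2+1+1+1+1, 3+1+1+1, 2+2+2, 3+3}. The candidates containing elements of all these cycle types are (S_3 x S_3) : C_2 (6T13) of order 72, S_6 (6T16) of order 720; the others are excluded. The observed types are precisely the cycle types that occur in (S_3 x S_3) : C_2 (6T13) (apart from the identity). Each of the other remaining candidates has further cycle types, and by the Chebotarev density theorem the matching factorization patterns would occur for a proportion of primes equal to their share of the group: S_6 (6T16) additionally contains elements of type 5+1, 4+1+1 (234 of its 720 elements, about 32% of primes). None of the 28 primes tested shows any such pattern (for each of these groups the chance of that is below 10^-4), which rules them out. Hence G = (S_3 x S_3) : C_2 (6T13), of order 72. The Galois group (S_3 x S_3) : C_2 (6T13) has order 72, so the splitting field has degree 72 over Q.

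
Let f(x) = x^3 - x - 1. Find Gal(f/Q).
S_3

The polynomial is an irreducible cubic over Q and its discriminant is -23, which is not a perfect square. For an irreducible cubic, a non-square discriminant gives Galois group S_3.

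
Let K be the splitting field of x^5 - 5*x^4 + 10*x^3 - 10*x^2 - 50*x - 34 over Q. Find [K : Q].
The degree of the splitting field over Q equals the order of the Galois group, so first determine the group. The polynomial f is an irreducible quintic over Q, so G = Gal(f/Q) is a transitive subgroup of S_5: one of C_5 (5T1, order 5), D_5 (5T2, order 10), F_20 (5T3, order 20), A_5 (5T4, order 60) or S_5 (5T5, order 120). The discriminant of f is 58564000000 = 242000^2, a perfect square, so G is contained in A_5. The transitive groups of degree 5 contained in A_5 are: C_5 (5T1, order 5), D_5 (5T2, order 10), A_5 (5T4, order 60). By Dedekind's theorem, for a prime p not dividing disc(f) the degrees of the irreducible factors of f mod p form the cycle type of an element of G. Factoring f modulo the 3 such primes p <= 13 (skipping 2, 5, 11, which divide the discriminant), each new pattern first appears at: mod 3: f = (x^5 + x^4 + x^3 + 2x^2 + x + 2), pattern 5; mod 13: f = (x + 4)(x + 6)(x^3 + 11x^2 + 6x + 4), pattern 3+1+1. No other pattern occurs in this range, so the set of observed cycle types is {5, 3+1+1}. Among the candidates above, the only group containing elements of all these cycle types is A_5 (5T4) — each of C_5 (5T1), D_5 (5T2) lacks at least one of them. Hence G = A_5 (5T4), of order 60. The Galois group A_5 (5T4) has order 60, so the splitting field has degree 60 over Q.

60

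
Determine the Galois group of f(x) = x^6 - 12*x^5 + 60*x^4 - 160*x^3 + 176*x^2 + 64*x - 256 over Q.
The polynomial f is an irreducible sextic over Q, so G = Gal(f/Q) is one of the 16 transitive subgroups 6T1, ..., 6T16 of S_6. The discriminant of f is 3603718079512576 = 60030976^2, a perfect square, so G is contained in A_6. The transitive groups of degree 6 contained in A_6 are: A_4 (6T4, order 12), S_4 (6T7, order 24), (C_3 x C_3) : C_4 (6T10, order 36), PSL(2,5) (6T12, order 60), A_6 (6T15, order 360). By Dedekind's theorem, for a prime p not dividing disc(f) the degrees of the irreducible factors of f mod p form the cycle type of an element of G. Factoring f modulo the 79 such primes p <= 419 (skipping 2, 229, which divide the discriminant), each new pattern first appears at: mod 3: f = (x^3 + x^2 + x + 2)(x^3 + 2x^2 + 1), pattern 3+3; mod 7: f = (x^2 + 3x + 6)(x^4 + 6x^3 + x^2 + 4x + 4), pattern 4+2; mod 23: f = (x + 3)(x + 16)(x^2 + 17x + 11)(x^2 + 21x + 3), pattern 2+2+1+1; mod 193: f = (x + 5)(x + 11)(x + 17)(x + 172)(x + 178)(x + 184), pattern 1+1+1+1+1+1. No other pattern occurs in this range, so the set of observed cycle types is {3+3, 4+2, 2+2+1+1, 1+1+1+1+1+1}. The candidates containing elements of all these cycle types are S_4 (6T7) of order 24, (C_3 x C_3) : C_4 (6T10) of order 36, A_6 (6T15) of order 360; the others are excluded. The observed types are precisely the cycle types that occur in S_4 (6T7). Each of the other remaining candidates has further cycle types, and by the Chebotarev density theorem the matching factorization patterns would occur for a proportion of primes equal to their share of the group: (C_3 x C_3) : C_4 (6T10) additionally contains elements of type 3+1+1+1 (4 of its 36 elements, about 11% of primes); A_6 (6T15) additionally contains elements of type 5+1, 3+1+1+1 (184 of its 360 elements, about 51% of primes). None of the 79 primes tested shows any such pattern (for each of these groups the chance of that is below 10^-4), which rules them out. Hence G = S_4 (6T7), of order 24.

6T7: S_4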